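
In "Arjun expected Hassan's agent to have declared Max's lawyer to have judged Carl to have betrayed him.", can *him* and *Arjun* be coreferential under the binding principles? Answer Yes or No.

*Arjun* is an R-expression; Principle C requires it to be free (not bound by any c-commanding expression).
— him: object of the clause headed by 'betrayed'; the pronoun does not c-command the R-expression — coreference allowed.

Yes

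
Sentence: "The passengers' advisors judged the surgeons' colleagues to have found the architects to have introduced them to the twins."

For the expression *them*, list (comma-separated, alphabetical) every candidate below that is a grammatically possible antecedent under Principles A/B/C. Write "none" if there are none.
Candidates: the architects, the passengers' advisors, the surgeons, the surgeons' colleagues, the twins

the passengers' advisors, the surgeons, the surgeons' colleagues

*them* is a pronoun; Principle B requires it to be free in its binding domain — the clause headed by 'introduced'.
— the architects: subject of the clause headed by 'introduced'; c-commands the pronoun within its binding domain — blocked (Principle B).
— the passengers' advisors: subject of the matrix clause; c-commands the pronoun but lies outside its binding domain — allowed.
— the surgeons: possessor inside the subject DP of the clause headed by 'found'; does not c-command the pronoun — Principle B does not apply; allowed.
— the surgeons' colleagues: subject of the clause headed by 'found'; c-commands the pronoun but lies outside its binding domain — allowed.
— the twins: second object of the clause headed by 'introduced'; is c-commanded by the pronoun; coreference would bind this R-expression — blocked (Principle C).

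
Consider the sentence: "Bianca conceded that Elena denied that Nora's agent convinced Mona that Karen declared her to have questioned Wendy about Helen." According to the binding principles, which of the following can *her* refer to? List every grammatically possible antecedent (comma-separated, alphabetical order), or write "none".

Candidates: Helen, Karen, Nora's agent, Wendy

*her* is a pronoun; Principle B requires it to be free in its binding domain — the clause headed by 'declared'.
— Helen: second object of the clause headed by 'questioned'; is c-commanded by the pronoun; coreference would bind this R-expression — blocked (Principle C).
— Karen: subject of the clause headed by 'declared'; c-commands the pronoun within its binding domain — blocked (Principle B).
— Nora's agent: subject of the clause headed by 'convinced'; c-commands the pronoun but lies outside its binding domain — allowed.
— Wendy: object of the clause headed by 'questioned'; is c-commanded by the pronoun; coreference would bind this R-expression — blocked (Principle C).

Nora's agent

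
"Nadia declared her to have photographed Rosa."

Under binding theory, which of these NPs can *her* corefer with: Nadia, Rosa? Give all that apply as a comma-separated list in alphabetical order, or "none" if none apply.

none

*her* is a pronoun; Principle B requires it to be free in its binding domain — the matrix clause.
— Nadia: subject of the matrix clause; c-commands the pronoun within its binding domain — blocked (Principle B).
— Rosa: object of the clause headed by 'photographed'; is c-commanded by the pronoun; coreference would bind this R-expression — blocked (Principle C).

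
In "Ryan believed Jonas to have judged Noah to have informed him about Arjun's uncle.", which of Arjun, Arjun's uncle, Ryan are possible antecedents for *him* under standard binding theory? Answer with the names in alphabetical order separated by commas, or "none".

Ryan

*him* is a pronoun; Principle B requires it to be free in its binding domain — the clause headed by 'informed'.
— Arjun: possessor inside the second object DP of the clause headed by 'informed'; is c-commanded by the pronoun; coreference would bind this R-expression — blocked (Principle C).
— Arjun's uncle: second object of the clause headed by 'informed'; is c-commanded by the pronoun; coreference would bind this R-expression — blocked (Principle C).
— Ryan: subject of the matrix clause; c-commands the pronoun but lies outside its binding domain — allowed.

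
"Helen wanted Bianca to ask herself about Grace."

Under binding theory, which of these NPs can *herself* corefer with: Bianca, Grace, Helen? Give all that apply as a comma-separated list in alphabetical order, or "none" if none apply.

*herself* is a reflexive; Principle A requires it to be bound within its binding domain — the clause headed by 'ask'.
— Bianca: subject of the clause headed by 'ask'; c-commands the reflexive within its binding domain — allowed (Principle A).
— Grace: second object of the clause headed by 'ask'; does not c-command the reflexive — cannot bind it (Principle A).
— Helen: subject of the matrix clause; c-commands the reflexive but lies outside its binding domain — cannot bind it (Principle A).

Bianca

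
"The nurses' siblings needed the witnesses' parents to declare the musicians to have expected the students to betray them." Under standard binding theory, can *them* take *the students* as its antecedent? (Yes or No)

No

*them* is a pronoun; Principle B requires it to be free in its binding domain — the clause headed by 'betray'.
— the students: subject of the clause headed by 'betray'; c-commands the pronoun within its binding domain — blocked (Principle B).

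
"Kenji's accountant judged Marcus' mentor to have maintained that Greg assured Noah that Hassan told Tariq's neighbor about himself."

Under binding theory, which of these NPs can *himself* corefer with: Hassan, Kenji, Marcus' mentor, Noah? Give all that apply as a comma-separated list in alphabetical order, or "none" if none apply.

Hassan

*himself* is a reflexive; Principle A requires it to be bound within its binding domain — the clause headed by 'told'.
— Hassan: subject of the clause headed by 'told'; c-commands the reflexive within its binding domain — allowed (Principle A).
— Kenji: possessor inside the subject DP of the matrix clause; does not c-command the reflexive — cannot bind it (Principle A).
— Marcus' mentor: subject of the clause headed by 'maintained'; c-commands the reflexive but lies outside its binding domain — cannot bind it (Principle A).
— Noah: object of the clause headed by 'assured'; c-commands the reflexive but lies outside its binding domain — cannot bind it (Principle A).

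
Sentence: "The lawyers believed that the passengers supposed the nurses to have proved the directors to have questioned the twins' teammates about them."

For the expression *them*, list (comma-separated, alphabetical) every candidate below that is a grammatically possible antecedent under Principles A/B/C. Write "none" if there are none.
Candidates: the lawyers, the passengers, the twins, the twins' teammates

the lawyers, the passengers, the twins

*them* is a pronoun; Principle B requires it to be free in its binding domain — the clause headed by 'questioned'.
— the lawyers: subject of the matrix clause; c-commands the pronoun but lies outside its binding domain — allowed.
— the passengers: subject of the clause headed by 'supposed'; c-commands the pronoun but lies outside its binding domain — allowed.
— the twins: possessor inside the object DP of the clause headed by 'questioned'; does not c-command the pronoun — Principle B does not apply; allowed.
— the twins' teammates: object of the clause headed by 'questioned'; c-commands the pronoun within its binding domain — blocked (Principle B).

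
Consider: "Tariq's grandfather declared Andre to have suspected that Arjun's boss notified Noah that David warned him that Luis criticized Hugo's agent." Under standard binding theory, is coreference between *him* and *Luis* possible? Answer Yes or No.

No

*Luis* is an R-expression; Principle C requires it to be free (not bound by any c-commanding expression).
— him: object of the clause headed by 'warned'; the pronoun c-commands the R-expression — coreference blocked (Principle C).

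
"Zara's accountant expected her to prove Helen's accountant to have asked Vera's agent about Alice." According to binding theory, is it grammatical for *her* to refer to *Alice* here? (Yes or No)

No

*Alice* is an R-expression; Principle C requires it to be free (not bound by any c-commanding expression).
— her: subject of the clause headed by 'prove'; the pronoun c-commands the R-expression — coreference blocked (Principle C).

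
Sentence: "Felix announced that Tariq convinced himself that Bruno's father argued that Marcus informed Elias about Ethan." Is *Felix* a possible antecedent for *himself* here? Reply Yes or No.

*himself* is a reflexive; Principle A requires it to be bound within its binding domain — the clause headed by 'convinced'.
— Felix: subject of the matrix clause; c-commands the reflexive but lies outside its binding domain — cannot bind it (Principle A).

No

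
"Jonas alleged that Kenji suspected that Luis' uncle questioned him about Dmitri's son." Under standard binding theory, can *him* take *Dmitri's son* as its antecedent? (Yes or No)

*him* is a pronoun; Principle B requires it to be free in its binding domain — the clause headed by 'questioned'.
— Dmitri's son: second object of the clause headed by 'questioned'; is c-commanded by the pronoun; coreference would bind this R-expression — blocked (Principle C).

No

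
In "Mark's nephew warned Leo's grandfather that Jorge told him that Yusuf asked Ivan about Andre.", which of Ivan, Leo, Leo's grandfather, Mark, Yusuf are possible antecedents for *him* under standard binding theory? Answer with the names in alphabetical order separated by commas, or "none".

Leo, Leo's grandfather, Mark

*him* is a pronoun; Principle B requires it to be free in its binding domain — the clause headed by 'told'.
— Ivan: object of the clause headed by 'asked'; is c-commanded by the pronoun; coreference would bind this R-expression — blocked (Principle C).
— Leo: possessor inside the object DP of the matrix clause; does not c-command the pronoun — Principle B does not apply; allowed.
— Leo's grandfather: object of the matrix clause; c-commands the pronoun but lies outside its binding domain — allowed.
— Mark: possessor inside the subject DP of the matrix clause; does not c-command the pronoun — Principle B does not apply; allowed.
— Yusuf: subject of the clause headed by 'asked'; is c-commanded by the pronoun; coreference would bind this R-expression — blocked (Principle C).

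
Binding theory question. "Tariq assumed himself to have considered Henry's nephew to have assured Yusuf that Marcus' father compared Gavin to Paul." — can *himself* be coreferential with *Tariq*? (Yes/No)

*himself* is a reflexive; Principle A requires it to be bound within its binding domain — the matrix clause.
— Tariq: subject of the matrix clause; c-commands the reflexive within its binding domain — allowed (Principle A).

Yes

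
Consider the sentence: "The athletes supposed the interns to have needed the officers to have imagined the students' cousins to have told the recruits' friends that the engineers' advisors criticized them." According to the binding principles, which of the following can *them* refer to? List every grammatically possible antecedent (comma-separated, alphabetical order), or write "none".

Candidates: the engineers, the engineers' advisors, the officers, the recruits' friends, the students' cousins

*them* is a pronoun; Principle B requires it to be free in its binding domain — the clause headed by 'criticized'.
— the engineers: possessor inside the subject DP of the clause headed by 'criticized'; does not c-command the pronoun — Principle B does not apply; allowed.
— the engineers' advisors: subject of the clause headed by 'criticized'; c-commands the pronoun within its binding domain — blocked (Principle B).
— the officers: subject of the clause headed by 'imagined'; c-commands the pronoun but lies outside its binding domain — allowed.
— the recruits' friends: object of the clause headed by 'told'; c-commands the pronoun but lies outside its binding domain — allowed.
— the students' cousins: subject of the clause headed by 'told'; c-commands the pronoun but lies outside its binding domain — allowed.

the engineers, the officers, the recruits' friends, the students' cousins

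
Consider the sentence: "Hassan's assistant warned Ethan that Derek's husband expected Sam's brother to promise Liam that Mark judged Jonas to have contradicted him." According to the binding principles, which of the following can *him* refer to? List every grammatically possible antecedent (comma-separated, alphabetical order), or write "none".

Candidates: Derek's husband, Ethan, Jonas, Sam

Derek's husband, Ethan, Sam

*him* is a pronoun; Principle B requires it to be free in its binding domain — the clause headed by 'contradicted'.
— Derek's husband: subject of the clause headed by 'expected'; c-commands the pronoun but lies outside its binding domain — allowed.
— Ethan: object of the matrix clause; c-commands the pronoun but lies outside its binding domain — allowed.
— Jonas: subject of the clause headed by 'contradicted'; c-commands the pronoun within its binding domain — blocked (Principle B).
— Sam: possessor inside the subject DP of the clause headed by 'promise'; does not c-command the pronoun — Principle B does not apply; allowed.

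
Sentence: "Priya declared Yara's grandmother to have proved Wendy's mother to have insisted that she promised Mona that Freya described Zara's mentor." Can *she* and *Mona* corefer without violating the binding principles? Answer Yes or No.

No

*Mona* is an R-expression; Principle C requires it to be free (not bound by any c-commanding expression).
— she: subject of the clause headed by 'promised'; the pronoun c-commands the R-expression — coreference blocked (Principle C).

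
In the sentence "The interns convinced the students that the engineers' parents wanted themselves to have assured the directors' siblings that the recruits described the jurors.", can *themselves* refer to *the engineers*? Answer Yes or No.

No

*themselves* is a reflexive; Principle A requires it to be bound within its binding domain — the clause headed by 'wanted'.
— the engineers: possessor inside the subject DP of the clause headed by 'wanted'; does not c-command the reflexive — cannot bind it (Principle A).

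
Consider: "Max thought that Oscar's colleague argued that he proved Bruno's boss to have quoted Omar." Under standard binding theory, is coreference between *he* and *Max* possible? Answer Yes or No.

Yes

*Max* is an R-expression; Principle C requires it to be free (not bound by any c-commanding expression).
— he: subject of the clause headed by 'proved'; the pronoun does not c-command the R-expression — coreference allowed.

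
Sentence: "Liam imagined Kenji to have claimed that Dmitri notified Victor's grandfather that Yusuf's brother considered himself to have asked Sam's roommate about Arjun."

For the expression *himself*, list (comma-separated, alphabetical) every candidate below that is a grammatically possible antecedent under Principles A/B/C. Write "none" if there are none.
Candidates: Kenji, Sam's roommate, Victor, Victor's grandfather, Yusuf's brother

Yusuf's brother

*himself* is a reflexive; Principle A requires it to be bound within its binding domain — the clause headed by 'considered'.
— Kenji: subject of the clause headed by 'claimed'; c-commands the reflexive but lies outside its binding domain — cannot bind it (Principle A).
— Sam's roommate: object of the clause headed by 'asked'; does not c-command the reflexive — cannot bind it (Principle A).
— Victor: possessor inside the object DP of the clause headed by 'notified'; does not c-command the reflexive — cannot bind it (Principle A).
— Victor's grandfather: object of the clause headed by 'notified'; c-commands the reflexive but lies outside its binding domain — cannot bind it (Principle A).
— Yusuf's brother: subject of the clause headed by 'considered'; c-commands the reflexive within its binding domain — allowed (Principle A).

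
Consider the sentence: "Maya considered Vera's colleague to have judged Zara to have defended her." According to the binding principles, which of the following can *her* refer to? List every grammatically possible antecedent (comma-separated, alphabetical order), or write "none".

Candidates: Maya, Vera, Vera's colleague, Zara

Maya, Vera, Vera's colleague

*her* is a pronoun; Principle B requires it to be free in its binding domain — the clause headed by 'defended'.
— Maya: subject of the matrix clause; c-commands the pronoun but lies outside its binding domain — allowed.
— Vera: possessor inside the subject DP of the clause headed by 'judged'; does not c-command the pronoun — Principle B does not apply; allowed.
— Vera's colleague: subject of the clause headed by 'judged'; c-commands the pronoun but lies outside its binding domain — allowed.
— Zara: subject of the clause headed by 'defended'; c-commands the pronoun within its binding domain — blocked (Principle B).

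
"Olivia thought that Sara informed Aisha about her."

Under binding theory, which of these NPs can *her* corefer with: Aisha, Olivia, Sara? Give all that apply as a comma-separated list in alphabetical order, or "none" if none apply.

Olivia

*her* is a pronoun; Principle B requires it to be free in its binding domain — the clause headed by 'informed'.
— Aisha: object of the clause headed by 'informed'; c-commands the pronoun within its binding domain — blocked (Principle B).
— Olivia: subject of the matrix clause; c-commands the pronoun but lies outside its binding domain — allowed.
— Sara: subject of the clause headed by 'informed'; c-commands the pronoun within its binding domain — blocked (Principle B).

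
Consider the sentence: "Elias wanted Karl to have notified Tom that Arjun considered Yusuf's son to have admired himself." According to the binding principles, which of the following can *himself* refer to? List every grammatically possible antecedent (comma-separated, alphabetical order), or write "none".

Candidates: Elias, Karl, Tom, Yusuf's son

Yusuf's son

*himself* is a reflexive; Principle A requires it to be bound within its binding domain — the clause headed by 'admired'.
— Elias: subject of the matrix clause; c-commands the reflexive but lies outside its binding domain — cannot bind it (Principle A).
— Karl: subject of the clause headed by 'notified'; c-commands the reflexive but lies outside its binding domain — cannot bind it (Principle A).
— Tom: object of the clause headed by 'notified'; c-commands the reflexive but lies outside its binding domain — cannot bind it (Principle A).
— Yusuf's son: subject of the clause headed by 'admired'; c-commands the reflexive within its binding domain — allowed (Principle A).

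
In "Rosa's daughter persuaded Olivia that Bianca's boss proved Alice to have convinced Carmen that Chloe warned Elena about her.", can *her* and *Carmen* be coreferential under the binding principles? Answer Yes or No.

Yes

*Carmen* is an R-expression; Principle C requires it to be free (not bound by any c-commanding expression).
— her: second object of the clause headed by 'warned'; the pronoun does not c-command the R-expression — coreference allowed.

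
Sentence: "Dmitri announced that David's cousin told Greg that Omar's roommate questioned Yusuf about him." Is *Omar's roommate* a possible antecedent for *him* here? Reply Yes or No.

No

*him* is a pronoun; Principle B requires it to be free in its binding domain — the clause headed by 'questioned'.
— Omar's roommate: subject of the clause headed by 'questioned'; c-commands the pronoun within its binding domain — blocked (Principle B).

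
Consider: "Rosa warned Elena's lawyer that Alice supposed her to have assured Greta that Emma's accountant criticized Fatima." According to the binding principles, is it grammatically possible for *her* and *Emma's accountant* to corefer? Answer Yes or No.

No

*her* is a pronoun; Principle B requires it to be free in its binding domain — the clause headed by 'supposed'.
— Emma's accountant: subject of the clause headed by 'criticized'; is c-commanded by the pronoun; coreference would bind this R-expression — blocked (Principle C).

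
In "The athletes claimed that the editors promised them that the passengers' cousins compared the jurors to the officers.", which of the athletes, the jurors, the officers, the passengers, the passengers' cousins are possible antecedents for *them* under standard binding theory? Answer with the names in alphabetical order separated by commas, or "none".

the athletes

*them* is a pronoun; Principle B requires it to be free in its binding domain — the clause headed by 'promised'.
— the athletes: subject of the matrix clause; c-commands the pronoun but lies outside its binding domain — allowed.
— the jurors: object of the clause headed by 'compared'; is c-commanded by the pronoun; coreference would bind this R-expression — blocked (Principle C).
— the officers: second object of the clause headed by 'compared'; is c-commanded by the pronoun; coreference would bind this R-expression — blocked (Principle C).
— the passengers: possessor inside the subject DP of the clause headed by 'compared'; is c-commanded by the pronoun; coreference would bind this R-expression — blocked (Principle C).
— the passengers' cousins: subject of the clause headed by 'compared'; is c-commanded by the pronoun; coreference would bind this R-expression — blocked (Principle C).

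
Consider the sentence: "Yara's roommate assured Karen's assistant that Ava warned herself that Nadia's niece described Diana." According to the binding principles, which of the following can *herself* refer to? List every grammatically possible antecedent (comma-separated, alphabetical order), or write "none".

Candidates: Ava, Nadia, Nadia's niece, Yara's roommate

Ava

*herself* is a reflexive; Principle A requires it to be bound within its binding domain — the clause headed by 'warned'.
— Ava: subject of the clause headed by 'warned'; c-commands the reflexive within its binding domain — allowed (Principle A).
— Nadia: possessor inside the subject DP of the clause headed by 'described'; does not c-command the reflexive — cannot bind it (Principle A).
— Nadia's niece: subject of the clause headed by 'described'; does not c-command the reflexive — cannot bind it (Principle A).
— Yara's roommate: subject of the matrix clause; c-commands the reflexive but lies outside its binding domain — cannot bind it (Principle A).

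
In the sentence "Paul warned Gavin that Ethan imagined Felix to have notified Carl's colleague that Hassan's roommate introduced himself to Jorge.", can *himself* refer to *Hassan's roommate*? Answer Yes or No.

Yes

*himself* is a reflexive; Principle A requires it to be bound within its binding domain — the clause headed by 'introduced'.
— Hassan's roommate: subject of the clause headed by 'introduced'; c-commands the reflexive within its binding domain — allowed (Principle A).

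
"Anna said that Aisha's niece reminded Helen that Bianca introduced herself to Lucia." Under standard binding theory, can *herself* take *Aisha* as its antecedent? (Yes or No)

No

*herself* is a reflexive; Principle A requires it to be bound within its binding domain — the clause headed by 'introduced'.
— Aisha: possessor inside the subject DP of the clause headed by 'reminded'; does not c-command the reflexive — cannot bind it (Principle A).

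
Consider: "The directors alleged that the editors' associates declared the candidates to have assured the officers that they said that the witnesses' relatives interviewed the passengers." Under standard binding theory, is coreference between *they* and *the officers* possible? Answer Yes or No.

*the officers* is an R-expression; Principle C requires it to be free (not bound by any c-commanding expression).
— they: subject of the clause headed by 'said'; the pronoun does not c-command the R-expression — coreference allowed.

Yes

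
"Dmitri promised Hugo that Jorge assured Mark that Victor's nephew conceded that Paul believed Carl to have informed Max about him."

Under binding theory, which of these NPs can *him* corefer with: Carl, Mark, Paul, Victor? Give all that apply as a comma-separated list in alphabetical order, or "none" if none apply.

Mark, Paul, Victor

*him* is a pronoun; Principle B requires it to be free in its binding domain — the clause headed by 'informed'.
— Carl: subject of the clause headed by 'informed'; c-commands the pronoun within its binding domain — blocked (Principle B).
— Mark: object of the clause headed by 'assured'; c-commands the pronoun but lies outside its binding domain — allowed.
— Paul: subject of the clause headed by 'believed'; c-commands the pronoun but lies outside its binding domain — allowed.
— Victor: possessor inside the subject DP of the clause headed by 'conceded'; does not c-command the pronoun — Principle B does not apply; allowed.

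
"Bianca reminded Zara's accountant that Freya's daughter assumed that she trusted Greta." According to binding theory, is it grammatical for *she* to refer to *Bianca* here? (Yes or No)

*Bianca* is an R-expression; Principle C requires it to be free (not bound by any c-commanding expression).
— she: subject of the clause headed by 'trusted'; the pronoun does not c-command the R-expression — coreference allowed.

Yes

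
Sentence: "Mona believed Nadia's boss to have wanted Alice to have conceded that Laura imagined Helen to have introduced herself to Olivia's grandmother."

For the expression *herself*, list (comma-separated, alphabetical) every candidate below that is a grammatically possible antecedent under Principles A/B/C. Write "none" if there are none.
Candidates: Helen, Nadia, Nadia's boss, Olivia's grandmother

Helen

*herself* is a reflexive; Principle A requires it to be bound within its binding domain — the clause headed by 'introduced'.
— Helen: subject of the clause headed by 'introduced'; c-commands the reflexive within its binding domain — allowed (Principle A).
— Nadia: possessor inside the subject DP of the clause headed by 'wanted'; does not c-command the reflexive — cannot bind it (Principle A).
— Nadia's boss: subject of the clause headed by 'wanted'; c-commands the reflexive but lies outside its binding domain — cannot bind it (Principle A).
— Olivia's grandmother: second object of the clause headed by 'introduced'; does not c-command the reflexive — cannot bind it (Principle A).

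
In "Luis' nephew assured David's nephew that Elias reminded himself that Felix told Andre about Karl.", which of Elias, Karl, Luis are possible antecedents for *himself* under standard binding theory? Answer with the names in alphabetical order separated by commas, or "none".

Elias

*himself* is a reflexive; Principle A requires it to be bound within its binding domain — the clause headed by 'reminded'.
— Elias: subject of the clause headed by 'reminded'; c-commands the reflexive within its binding domain — allowed (Principle A).
— Karl: second object of the clause headed by 'told'; does not c-command the reflexive — cannot bind it (Principle A).
— Luis: possessor inside the subject DP of the matrix clause; does not c-command the reflexive — cannot bind it (Principle A).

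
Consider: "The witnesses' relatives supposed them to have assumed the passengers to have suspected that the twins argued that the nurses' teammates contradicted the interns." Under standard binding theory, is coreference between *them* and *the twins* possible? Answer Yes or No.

No

*the twins* is an R-expression; Principle C requires it to be free (not bound by any c-commanding expression).
— them: subject of the clause headed by 'assumed'; the pronoun c-commands the R-expression — coreference blocked (Principle C).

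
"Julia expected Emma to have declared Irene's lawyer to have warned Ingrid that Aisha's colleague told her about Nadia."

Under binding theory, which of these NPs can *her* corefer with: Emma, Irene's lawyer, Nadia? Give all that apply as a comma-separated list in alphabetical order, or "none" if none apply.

Emma, Irene's lawyer

*her* is a pronoun; Principle B requires it to be free in its binding domain — the clause headed by 'told'.
— Emma: subject of the clause headed by 'declared'; c-commands the pronoun but lies outside its binding domain — allowed.
— Irene's lawyer: subject of the clause headed by 'warned'; c-commands the pronoun but lies outside its binding domain — allowed.
— Nadia: second object of the clause headed by 'told'; is c-commanded by the pronoun; coreference would bind this R-expression — blocked (Principle C).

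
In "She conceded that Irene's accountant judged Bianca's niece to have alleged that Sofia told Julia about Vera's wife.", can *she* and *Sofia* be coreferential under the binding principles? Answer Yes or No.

No

*Sofia* is an R-expression; Principle C requires it to be free (not bound by any c-commanding expression).
— she: subject of the matrix clause; the pronoun c-commands the R-expression — coreference blocked (Principle C).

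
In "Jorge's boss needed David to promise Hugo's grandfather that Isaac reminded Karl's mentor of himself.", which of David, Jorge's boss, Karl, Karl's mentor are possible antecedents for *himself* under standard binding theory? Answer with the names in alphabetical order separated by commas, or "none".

Karl's mentor

*himself* is a reflexive; Principle A requires it to be bound within its binding domain — the clause headed by 'reminded'.
— David: subject of the clause headed by 'promise'; c-commands the reflexive but lies outside its binding domain — cannot bind it (Principle A).
— Jorge's boss: subject of the matrix clause; c-commands the reflexive but lies outside its binding domain — cannot bind it (Principle A).
— Karl: possessor inside the object DP of the clause headed by 'reminded'; does not c-command the reflexive — cannot bind it (Principle A).
— Karl's mentor: object of the clause headed by 'reminded'; c-commands the reflexive within its binding domain — allowed (Principle A).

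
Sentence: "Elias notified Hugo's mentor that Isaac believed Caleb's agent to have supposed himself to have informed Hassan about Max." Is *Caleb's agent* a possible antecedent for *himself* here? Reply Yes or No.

*himself* is a reflexive; Principle A requires it to be bound within its binding domain — the clause headed by 'supposed'.
— Caleb's agent: subject of the clause headed by 'supposed'; c-commands the reflexive within its binding domain — allowed (Principle A).

Yes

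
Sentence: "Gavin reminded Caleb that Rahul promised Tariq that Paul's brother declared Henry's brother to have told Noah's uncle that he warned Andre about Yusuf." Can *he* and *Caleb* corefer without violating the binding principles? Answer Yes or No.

*Caleb* is an R-expression; Principle C requires it to be free (not bound by any c-commanding expression).
— he: subject of the clause headed by 'warned'; the pronoun does not c-command the R-expression — coreference allowed.

Yes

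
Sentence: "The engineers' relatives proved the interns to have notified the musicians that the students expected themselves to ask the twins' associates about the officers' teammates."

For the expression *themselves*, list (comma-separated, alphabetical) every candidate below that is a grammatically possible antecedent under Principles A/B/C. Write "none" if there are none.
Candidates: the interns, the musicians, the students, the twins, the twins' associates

*themselves* is a reflexive; Principle A requires it to be bound within its binding domain — the clause headed by 'expected'.
— the interns: subject of the clause headed by 'notified'; c-commands the reflexive but lies outside its binding domain — cannot bind it (Principle A).
— the musicians: object of the clause headed by 'notified'; c-commands the reflexive but lies outside its binding domain — cannot bind it (Principle A).
— the students: subject of the clause headed by 'expected'; c-commands the reflexive within its binding domain — allowed (Principle A).
— the twins: possessor inside the object DP of the clause headed by 'ask'; does not c-command the reflexive — cannot bind it (Principle A).
— the twins' associates: object of the clause headed by 'ask'; does not c-command the reflexive — cannot bind it (Principle A).

the students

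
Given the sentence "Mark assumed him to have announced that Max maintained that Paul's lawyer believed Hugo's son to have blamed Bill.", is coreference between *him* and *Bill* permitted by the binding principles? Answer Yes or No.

No

*him* is a pronoun; Principle B requires it to be free in its binding domain — the matrix clause.
— Bill: object of the clause headed by 'blamed'; is c-commanded by the pronoun; coreference would bind this R-expression — blocked (Principle C).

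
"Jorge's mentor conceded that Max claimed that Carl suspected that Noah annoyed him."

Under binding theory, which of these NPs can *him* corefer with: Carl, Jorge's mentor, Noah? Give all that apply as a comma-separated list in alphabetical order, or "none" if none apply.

*him* is a pronoun; Principle B requires it to be free in its binding domain — the clause headed by 'annoyed'.
— Carl: subject of the clause headed by 'suspected'; c-commands the pronoun but lies outside its binding domain — allowed.
— Jorge's mentor: subject of the matrix clause; c-commands the pronoun but lies outside its binding domain — allowed.
— Noah: subject of the clause headed by 'annoyed'; c-commands the pronoun within its binding domain — blocked (Principle B).

Carl, Jorge's mentor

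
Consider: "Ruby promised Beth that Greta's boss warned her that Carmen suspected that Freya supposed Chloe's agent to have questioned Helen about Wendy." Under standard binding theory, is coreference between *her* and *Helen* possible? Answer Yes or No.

No

*Helen* is an R-expression; Principle C requires it to be free (not bound by any c-commanding expression).
— her: object of the clause headed by 'warned'; the pronoun c-commands the R-expression — coreference blocked (Principle C).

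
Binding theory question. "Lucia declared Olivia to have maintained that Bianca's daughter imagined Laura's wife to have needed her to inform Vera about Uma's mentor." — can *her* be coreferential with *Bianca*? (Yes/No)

*her* is a pronoun; Principle B requires it to be free in its binding domain — the clause headed by 'needed'.
— Bianca: possessor inside the subject DP of the clause headed by 'imagined'; does not c-command the pronoun — Principle B does not apply; allowed.

Yes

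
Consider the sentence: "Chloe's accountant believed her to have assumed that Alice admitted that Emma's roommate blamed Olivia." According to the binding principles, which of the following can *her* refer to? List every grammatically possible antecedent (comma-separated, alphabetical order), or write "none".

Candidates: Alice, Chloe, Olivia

*her* is a pronoun; Principle B requires it to be free in its binding domain — the matrix clause.
— Alice: subject of the clause headed by 'admitted'; is c-commanded by the pronoun; coreference would bind this R-expression — blocked (Principle C).
— Chloe: possessor inside the subject DP of the matrix clause; does not c-command the pronoun — Principle B does not apply; allowed.
— Olivia: object of the clause headed by 'blamed'; is c-commanded by the pronoun; coreference would bind this R-expression — blocked (Principle C).

Chloe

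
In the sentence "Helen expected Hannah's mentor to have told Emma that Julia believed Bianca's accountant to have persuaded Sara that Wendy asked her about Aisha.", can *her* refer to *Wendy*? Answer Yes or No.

No

*her* is a pronoun; Principle B requires it to be free in its binding domain — the clause headed by 'asked'.
— Wendy: subject of the clause headed by 'asked'; c-commands the pronoun within its binding domain — blocked (Principle B).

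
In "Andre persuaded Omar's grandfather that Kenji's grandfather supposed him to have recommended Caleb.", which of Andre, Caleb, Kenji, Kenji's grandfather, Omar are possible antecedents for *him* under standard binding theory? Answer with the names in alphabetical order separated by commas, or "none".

*him* is a pronoun; Principle B requires it to be free in its binding domain — the clause headed by 'supposed'.
— Andre: subject of the matrix clause; c-commands the pronoun but lies outside its binding domain — allowed.
— Caleb: object of the clause headed by 'recommended'; is c-commanded by the pronoun; coreference would bind this R-expression — blocked (Principle C).
— Kenji: possessor inside the subject DP of the clause headed by 'supposed'; does not c-command the pronoun — Principle B does not apply; allowed.
— Kenji's grandfather: subject of the clause headed by 'supposed'; c-commands the pronoun within its binding domain — blocked (Principle B).
— Omar: possessor inside the object DP of the matrix clause; does not c-command the pronoun — Principle B does not apply; allowed.

Andre, Kenji, Omar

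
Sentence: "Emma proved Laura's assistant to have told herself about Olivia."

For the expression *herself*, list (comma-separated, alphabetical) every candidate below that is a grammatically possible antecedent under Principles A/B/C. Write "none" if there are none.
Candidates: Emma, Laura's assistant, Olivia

*herself* is a reflexive; Principle A requires it to be bound within its binding domain — the clause headed by 'told'.
— Emma: subject of the matrix clause; c-commands the reflexive but lies outside its binding domain — cannot bind it (Principle A).
— Laura's assistant: subject of the clause headed by 'told'; c-commands the reflexive within its binding domain — allowed (Principle A).
— Olivia: second object of the clause headed by 'told'; does not c-command the reflexive — cannot bind it (Principle A).

Laura's assistant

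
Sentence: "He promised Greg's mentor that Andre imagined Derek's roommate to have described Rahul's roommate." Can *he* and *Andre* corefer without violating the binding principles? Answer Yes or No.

*Andre* is an R-expression; Principle C requires it to be free (not bound by any c-commanding expression).
— he: subject of the matrix clause; the pronoun c-commands the R-expression — coreference blocked (Principle C).

No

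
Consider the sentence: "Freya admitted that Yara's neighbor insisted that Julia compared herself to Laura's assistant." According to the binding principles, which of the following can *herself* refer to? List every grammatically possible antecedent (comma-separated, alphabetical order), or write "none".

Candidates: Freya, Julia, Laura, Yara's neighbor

*herself* is a reflexive; Principle A requires it to be bound within its binding domain — the clause headed by 'compared'.
— Freya: subject of the matrix clause; c-commands the reflexive but lies outside its binding domain — cannot bind it (Principle A).
— Julia: subject of the clause headed by 'compared'; c-commands the reflexive within its binding domain — allowed (Principle A).
— Laura: possessor inside the second object DP of the clause headed by 'compared'; does not c-command the reflexive — cannot bind it (Principle A).
— Yara's neighbor: subject of the clause headed by 'insisted'; c-commands the reflexive but lies outside its binding domain — cannot bind it (Principle A).

Julia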